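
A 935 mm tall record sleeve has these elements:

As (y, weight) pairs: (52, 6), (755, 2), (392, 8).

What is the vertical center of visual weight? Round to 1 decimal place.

y ≈ 309.9

Σw = 6 + 2 + 8 = 16.
y-moment: 6·52 + 2·755 + 8·392 = 4958; centroid 4958/16 ≈ 309.88.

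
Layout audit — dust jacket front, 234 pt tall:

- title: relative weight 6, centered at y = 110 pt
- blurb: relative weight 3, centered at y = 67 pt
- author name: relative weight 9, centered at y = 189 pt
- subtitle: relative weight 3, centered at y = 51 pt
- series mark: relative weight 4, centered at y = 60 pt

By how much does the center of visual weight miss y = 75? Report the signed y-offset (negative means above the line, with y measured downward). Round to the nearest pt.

Σw = 6 + 3 + 9 + 3 + 4 = 25.
Σw·y = 6·110 + 3·67 + 9·189 + 3·51 + 4·60 = 2955, so ȳ = 2955/25 ≈ 118.20.
Offset from y = 75: 118.20 − 75 ≈ 43.20.

≈ 43 pt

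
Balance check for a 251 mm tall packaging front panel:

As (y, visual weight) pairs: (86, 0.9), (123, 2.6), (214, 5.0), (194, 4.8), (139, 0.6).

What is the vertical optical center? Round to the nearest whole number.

Weights sum to 0.9 + 2.6 + 5.0 + 4.8 + 0.6 = 13.9.
Σw·y = 0.9·86 + 2.6·123 + 5.0·214 + 4.8·194 + 0.6·139 = 2481.8, so ȳ = 2481.8/13.9 ≈ 178.55.

y ≈ 179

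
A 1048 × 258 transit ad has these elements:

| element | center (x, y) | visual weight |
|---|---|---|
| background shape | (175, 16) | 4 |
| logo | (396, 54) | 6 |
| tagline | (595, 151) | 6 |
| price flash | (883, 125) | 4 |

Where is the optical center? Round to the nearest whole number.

(509, 90)

Σw = 4 + 6 + 6 + 4 = 20.
x: (4·175 + 6·396 + 6·595 + 4·883) / 20 = 10178 / 20 ≈ 508.90
y: (4·16 + 6·54 + 6·151 + 4·125) / 20 = 1794 / 20 ≈ 89.70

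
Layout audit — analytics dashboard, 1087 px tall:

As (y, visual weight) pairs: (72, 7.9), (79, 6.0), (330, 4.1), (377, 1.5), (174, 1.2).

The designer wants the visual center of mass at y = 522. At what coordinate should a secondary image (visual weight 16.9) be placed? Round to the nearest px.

y ≈ 974

After adding the secondary image, total weight = 7.9 + 6.0 + 4.1 + 1.5 + 1.2 + 16.9 = 37.6.
y: target moment 37.6×522 = 19627.2; current 7.9·72 + 6.0·79 + 4.1·330 + 1.5·377 + 1.2·174 = 3170.1; the secondary image supplies 16457.1, so y = 16457.1/16.9 ≈ 973.79.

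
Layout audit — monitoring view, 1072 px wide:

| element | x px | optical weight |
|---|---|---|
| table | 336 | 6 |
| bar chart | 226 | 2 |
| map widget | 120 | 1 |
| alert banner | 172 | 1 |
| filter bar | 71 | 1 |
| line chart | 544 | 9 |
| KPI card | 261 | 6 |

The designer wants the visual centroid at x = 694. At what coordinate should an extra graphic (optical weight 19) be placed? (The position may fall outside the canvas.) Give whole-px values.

New total weight: (6 + 2 + 1 + 1 + 1 + 9 + 6) + 19 = 45.
x: need Σw·x = 45·694 = 31230. Existing = 6·336 + 2·226 + 1·120 + 1·172 + 1·71 + 9·544 + 6·261 = 9293. Remainder 21937 / 19 ≈ 1154.58.

x ≈ 1155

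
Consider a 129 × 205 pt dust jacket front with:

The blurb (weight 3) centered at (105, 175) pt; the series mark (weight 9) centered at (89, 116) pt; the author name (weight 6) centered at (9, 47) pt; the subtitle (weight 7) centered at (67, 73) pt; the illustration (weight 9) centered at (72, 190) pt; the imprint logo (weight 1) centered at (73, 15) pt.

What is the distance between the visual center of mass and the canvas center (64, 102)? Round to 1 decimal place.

Weights sum to 3 + 9 + 6 + 7 + 9 + 1 = 35.
Σw·x = 3·105 + 9·89 + 6·9 + 7·67 + 9·72 + 1·73 = 2360, so x̄ = 2360/35 ≈ 67.43.
Σw·y = 3·175 + 9·116 + 6·47 + 7·73 + 9·190 + 1·15 = 4087, so ȳ = 4087/35 ≈ 116.77.
Relative to (64, 102): Δ = (3.43, 14.77); |Δ| = √(3.43² + 14.77²) ≈ 15.16.

≈ 15.2 pt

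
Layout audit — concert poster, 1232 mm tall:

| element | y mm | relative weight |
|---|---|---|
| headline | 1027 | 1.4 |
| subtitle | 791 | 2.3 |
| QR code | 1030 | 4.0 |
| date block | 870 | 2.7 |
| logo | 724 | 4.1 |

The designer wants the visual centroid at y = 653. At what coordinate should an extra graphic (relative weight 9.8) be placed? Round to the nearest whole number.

y ≈ 324

With the extra graphic, Σw becomes 1.4 + 2.3 + 4.0 + 2.7 + 4.1 + 9.8 = 24.3.
y: need Σw·y = 24.3·653 = 15867.9. Existing = 1.4·1027 + 2.3·791 + 4.0·1030 + 2.7·870 + 4.1·724 = 12694.5. Remainder 3173.4 / 9.8 ≈ 323.82.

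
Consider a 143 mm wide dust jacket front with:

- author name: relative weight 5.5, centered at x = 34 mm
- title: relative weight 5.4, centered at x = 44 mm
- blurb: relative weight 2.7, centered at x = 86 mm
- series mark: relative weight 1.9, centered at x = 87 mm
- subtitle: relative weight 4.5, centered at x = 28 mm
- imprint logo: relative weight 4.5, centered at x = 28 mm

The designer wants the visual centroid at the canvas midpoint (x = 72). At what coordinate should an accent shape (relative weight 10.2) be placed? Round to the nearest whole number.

x ≈ 140

New total weight: (5.5 + 5.4 + 2.7 + 1.9 + 4.5 + 4.5) + 10.2 = 34.7.
x: need Σw·x = 34.7·72 = 2498.4. Existing = 5.5·34 + 5.4·44 + 2.7·86 + 1.9·87 + 4.5·28 + 4.5·28 = 1074.1. Remainder 1424.3 / 10.2 ≈ 139.64.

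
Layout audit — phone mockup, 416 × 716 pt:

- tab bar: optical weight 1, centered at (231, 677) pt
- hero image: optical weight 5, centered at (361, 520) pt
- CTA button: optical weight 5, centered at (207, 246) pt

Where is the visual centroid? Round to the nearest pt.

Σw = 1 + 5 + 5 = 11.
Σw·x = 1·231 + 5·361 + 5·207 = 3071, so x̄ = 3071/11 ≈ 279.18.
Σw·y = 1·677 + 5·520 + 5·246 = 4507, so ȳ = 4507/11 ≈ 409.73.

(279, 410)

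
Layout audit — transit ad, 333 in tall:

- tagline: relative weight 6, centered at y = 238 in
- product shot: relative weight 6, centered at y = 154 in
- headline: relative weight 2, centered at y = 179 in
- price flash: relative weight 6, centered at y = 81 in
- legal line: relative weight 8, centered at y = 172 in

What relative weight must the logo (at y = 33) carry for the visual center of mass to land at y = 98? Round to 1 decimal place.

Fixed elements: Σw = 6 + 6 + 2 + 6 + 8 = 28, Σw·y = 6·238 + 6·154 + 2·179 + 6·81 + 8·172 = 4572.
Balance at y = 98 requires (4572 + w·33) / (28 + w) = 98.
So w = (98·28 − 4572)/(33 − 98) = -1828/-65 ≈ 28.12.

w ≈ 28.1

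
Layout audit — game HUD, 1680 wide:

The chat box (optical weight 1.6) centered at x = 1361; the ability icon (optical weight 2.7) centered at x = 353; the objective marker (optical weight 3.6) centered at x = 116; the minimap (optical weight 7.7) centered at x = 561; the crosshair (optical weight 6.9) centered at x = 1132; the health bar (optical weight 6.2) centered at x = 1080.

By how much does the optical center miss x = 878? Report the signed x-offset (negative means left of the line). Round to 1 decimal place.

Weights sum to 1.6 + 2.7 + 3.6 + 7.7 + 6.9 + 6.2 = 28.7.
Σw·x = 22374.8; x̄ = 22374.8/28.7 ≈ 779.61.
Against x = 878, that's 779.61 − 878 = -98.39.

≈ -98.4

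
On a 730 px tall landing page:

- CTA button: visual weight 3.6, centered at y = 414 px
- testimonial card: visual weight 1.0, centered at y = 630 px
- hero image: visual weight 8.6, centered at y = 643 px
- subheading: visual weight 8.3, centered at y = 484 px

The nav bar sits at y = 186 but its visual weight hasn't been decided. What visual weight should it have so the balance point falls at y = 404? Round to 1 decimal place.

w ≈ 13.7

Fixed elements: Σw = 3.6 + 1.0 + 8.6 + 8.3 = 21.5, Σw·y = 3.6·414 + 1.0·630 + 8.6·643 + 8.3·484 = 11667.4.
For the centroid to hit 404: (11667.4 + w·186) / (21.5 + w) = 404.
Solving: w = (404·21.5 − 11667.4) / (186 − 404) = -2981.4 / -218 ≈ 13.68.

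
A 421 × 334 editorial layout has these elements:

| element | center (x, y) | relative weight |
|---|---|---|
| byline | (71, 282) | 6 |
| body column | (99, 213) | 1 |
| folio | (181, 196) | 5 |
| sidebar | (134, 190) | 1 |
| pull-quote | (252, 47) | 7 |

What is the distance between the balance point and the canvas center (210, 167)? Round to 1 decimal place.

≈ 43.7

Σw = 6 + 1 + 5 + 1 + 7 = 20.
x-moment: 6·71 + 1·99 + 5·181 + 1·134 + 7·252 = 3328; centroid 3328/20 ≈ 166.40.
y-moment: 6·282 + 1·213 + 5·196 + 1·190 + 7·47 = 3404; centroid 3404/20 ≈ 170.20.
Offset from (210, 167): Δx ≈ -43.60, Δy ≈ 3.20; distance = √(Δx² + Δy²) ≈ 43.72.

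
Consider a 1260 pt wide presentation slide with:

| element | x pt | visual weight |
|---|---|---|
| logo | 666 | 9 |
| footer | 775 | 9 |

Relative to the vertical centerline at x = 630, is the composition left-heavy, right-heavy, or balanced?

Weights sum to 9 + 9 = 18.
x: (9·666 + 9·775) / 18 = 12969 / 18 ≈ 720.50
720.5 vs midline 630 → right-heavy.

right-heavy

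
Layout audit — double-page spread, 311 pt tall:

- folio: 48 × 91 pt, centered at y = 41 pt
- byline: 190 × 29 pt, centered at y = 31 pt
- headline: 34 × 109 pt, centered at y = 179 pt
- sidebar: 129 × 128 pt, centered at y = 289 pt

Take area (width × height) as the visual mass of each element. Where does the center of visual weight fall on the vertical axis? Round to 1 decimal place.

y ≈ 192.2

Areas: folio 48·91 = 4368, byline 190·29 = 5510, headline 34·109 = 3706, sidebar 129·128 = 16512. Total weight = 30096.
Σw·y = 4368·41 + 5510·31 + 3706·179 + 16512·289 = 5785240, so ȳ = 5785240/30096 ≈ 192.23.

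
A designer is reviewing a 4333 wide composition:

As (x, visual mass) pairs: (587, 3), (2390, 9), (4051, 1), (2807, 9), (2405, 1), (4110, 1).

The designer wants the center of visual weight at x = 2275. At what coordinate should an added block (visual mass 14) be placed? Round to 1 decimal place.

x ≈ 1953.6

With the added block, Σw becomes 3 + 9 + 1 + 9 + 1 + 1 + 14 = 38.
x: need Σw·x = 38·2275 = 86450. Existing = 3·587 + 9·2390 + 1·4051 + 9·2807 + 1·2405 + 1·4110 = 59100. Remainder 27350 / 14 ≈ 1953.57.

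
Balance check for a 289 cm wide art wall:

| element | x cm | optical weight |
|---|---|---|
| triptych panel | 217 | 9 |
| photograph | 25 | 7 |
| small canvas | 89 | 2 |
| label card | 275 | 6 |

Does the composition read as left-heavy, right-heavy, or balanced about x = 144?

Σw = 9 + 7 + 2 + 6 = 24.
x-moment: 9·217 + 7·25 + 2·89 + 6·275 = 3956; centroid 3956/24 ≈ 164.83.
164.8 vs midline 144 → right-heavy.

right-heavy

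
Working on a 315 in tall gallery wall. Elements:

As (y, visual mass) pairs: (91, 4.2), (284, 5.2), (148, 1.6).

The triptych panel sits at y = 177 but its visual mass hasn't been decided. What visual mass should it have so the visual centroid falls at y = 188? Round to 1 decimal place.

Existing Σw = 11.0 (4.2 + 5.2 + 1.6); existing moment 4.2·91 + 5.2·284 + 1.6·148 = 2095.8.
Set Σw·y/Σw = 188: (2095.8 + 177w) = 188·(11.0 + w).
Solving: w = (188·11.0 − 2095.8) / (177 − 188) = -27.8 / -11 ≈ 2.53.

w ≈ 2.5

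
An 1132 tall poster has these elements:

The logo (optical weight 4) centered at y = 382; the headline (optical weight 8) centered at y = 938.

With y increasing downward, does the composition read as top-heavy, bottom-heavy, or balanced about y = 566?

Total weight = 4 + 8 = 12.
Σw·y = 4·382 + 8·938 = 9032, so ȳ = 9032/12 ≈ 752.67.
752.7 lies below (larger y than) the midline 566, so the layout is bottom-heavy.

bottom-heavy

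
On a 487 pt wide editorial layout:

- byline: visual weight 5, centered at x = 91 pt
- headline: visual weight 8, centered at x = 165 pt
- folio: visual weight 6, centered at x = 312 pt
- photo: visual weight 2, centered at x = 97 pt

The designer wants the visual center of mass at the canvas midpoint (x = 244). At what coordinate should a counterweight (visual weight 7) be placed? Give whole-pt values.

After adding the counterweight, total weight = 5 + 8 + 6 + 2 + 7 = 28.
Along x: (3841 + 7·x) / 28 = 244 (existing moment 5·91 + 8·165 + 6·312 + 2·97 = 3841) ⇒ x = (6832 − 3841) / 7 ≈ 427.29.

x ≈ 427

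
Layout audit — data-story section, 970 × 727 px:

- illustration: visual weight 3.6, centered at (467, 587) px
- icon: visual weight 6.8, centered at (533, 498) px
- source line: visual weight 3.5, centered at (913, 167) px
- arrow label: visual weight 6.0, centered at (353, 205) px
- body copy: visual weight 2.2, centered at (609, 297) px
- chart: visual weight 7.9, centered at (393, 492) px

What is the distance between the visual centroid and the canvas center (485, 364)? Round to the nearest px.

Σw = 3.6 + 6.8 + 3.5 + 6.0 + 2.2 + 7.9 = 30.0.
x: moment 15063.6 / weight 30.0 ≈ 502.12
y: moment 11854.3 / weight 30.0 ≈ 395.14
Offset from (485, 364): Δx ≈ 17.12, Δy ≈ 31.14; distance = √(Δx² + Δy²) ≈ 35.54.

≈ 36 px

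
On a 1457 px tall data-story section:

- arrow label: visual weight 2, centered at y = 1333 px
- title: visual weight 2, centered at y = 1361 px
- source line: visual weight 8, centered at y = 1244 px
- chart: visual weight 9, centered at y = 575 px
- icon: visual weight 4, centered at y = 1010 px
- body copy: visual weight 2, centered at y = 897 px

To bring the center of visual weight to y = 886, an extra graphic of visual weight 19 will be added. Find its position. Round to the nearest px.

y ≈ 758

After adding the extra graphic, total weight = 2 + 2 + 8 + 9 + 4 + 2 + 19 = 46.
y: need Σw·y = 46·886 = 40756. Existing = 2·1333 + 2·1361 + 8·1244 + 9·575 + 4·1010 + 2·897 = 26349. Remainder 14407 / 19 ≈ 758.26.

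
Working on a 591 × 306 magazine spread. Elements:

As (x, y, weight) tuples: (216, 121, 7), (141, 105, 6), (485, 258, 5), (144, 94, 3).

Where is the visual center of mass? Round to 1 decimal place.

Total weight = 7 + 6 + 5 + 3 = 21.
x-moment: 7·216 + 6·141 + 5·485 + 3·144 = 5215; centroid 5215/21 ≈ 248.33.
y-moment: 7·121 + 6·105 + 5·258 + 3·94 = 3049; centroid 3049/21 ≈ 145.19.

(248.3, 145.2)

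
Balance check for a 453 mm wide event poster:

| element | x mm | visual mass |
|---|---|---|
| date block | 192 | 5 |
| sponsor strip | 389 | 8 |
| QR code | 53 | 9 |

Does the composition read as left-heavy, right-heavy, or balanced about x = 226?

left-heavy

Weights sum to 5 + 8 + 9 = 22.
Σw·x = 5·192 + 8·389 + 9·53 = 4549, so x̄ = 4549/22 ≈ 206.77.
Since 206.8 is left of 226, the composition reads left-heavy.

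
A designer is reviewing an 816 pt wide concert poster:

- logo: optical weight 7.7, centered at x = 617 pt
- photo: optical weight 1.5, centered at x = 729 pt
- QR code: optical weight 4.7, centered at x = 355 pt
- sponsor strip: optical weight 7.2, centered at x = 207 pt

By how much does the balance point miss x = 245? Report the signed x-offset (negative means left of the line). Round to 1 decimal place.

≈ 181.7 pt

Total weight = 7.7 + 1.5 + 4.7 + 7.2 = 21.1.
x-moment: 7.7·617 + 1.5·729 + 4.7·355 + 7.2·207 = 9003.3; centroid 9003.3/21.1 ≈ 426.70.
Offset from x = 245: 426.70 − 245 ≈ 181.70.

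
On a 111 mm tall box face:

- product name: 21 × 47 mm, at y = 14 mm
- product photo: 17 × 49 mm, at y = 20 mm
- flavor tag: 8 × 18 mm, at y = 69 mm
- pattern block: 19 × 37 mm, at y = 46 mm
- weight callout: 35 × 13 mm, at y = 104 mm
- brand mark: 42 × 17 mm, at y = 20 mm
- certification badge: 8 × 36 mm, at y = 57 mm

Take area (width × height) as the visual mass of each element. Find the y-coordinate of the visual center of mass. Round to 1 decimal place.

Areas: product name 21·47 = 987, product photo 17·49 = 833, flavor tag 8·18 = 144, pattern block 19·37 = 703, weight callout 35·13 = 455, brand mark 42·17 = 714, certification badge 8·36 = 288. Total weight = 4124.
Σw·y = 987·14 + 833·20 + 144·69 + 703·46 + 455·104 + 714·20 + 288·57 = 150768, so ȳ = 150768/4124 ≈ 36.56.

y ≈ 36.6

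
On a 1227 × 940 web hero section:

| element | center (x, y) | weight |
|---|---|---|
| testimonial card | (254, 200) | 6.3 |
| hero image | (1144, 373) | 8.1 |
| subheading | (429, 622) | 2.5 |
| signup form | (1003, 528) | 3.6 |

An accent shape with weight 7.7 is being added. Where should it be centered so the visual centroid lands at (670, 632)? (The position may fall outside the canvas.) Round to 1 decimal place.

New total weight: (6.3 + 8.1 + 2.5 + 3.6) + 7.7 = 28.2.
x: need Σw·x = 28.2·670 = 18894.0. Existing = 6.3·254 + 8.1·1144 + 2.5·429 + 3.6·1003 = 15549.9. Remainder 3344.1 / 7.7 ≈ 434.30.
y: need Σw·y = 28.2·632 = 17822.4. Existing = 6.3·200 + 8.1·373 + 2.5·622 + 3.6·528 = 7737.1. Remainder 10085.3 / 7.7 ≈ 1309.78.

(434.3, 1309.8)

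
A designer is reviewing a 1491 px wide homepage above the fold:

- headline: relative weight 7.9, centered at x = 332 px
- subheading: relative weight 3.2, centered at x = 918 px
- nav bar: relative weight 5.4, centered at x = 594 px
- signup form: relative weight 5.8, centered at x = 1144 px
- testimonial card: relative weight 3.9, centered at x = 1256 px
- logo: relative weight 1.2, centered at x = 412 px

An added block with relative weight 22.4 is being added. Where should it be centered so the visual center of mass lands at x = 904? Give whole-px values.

New total weight: (7.9 + 3.2 + 5.4 + 5.8 + 3.9 + 1.2) + 22.4 = 49.8.
x: target moment 49.8×904 = 45019.2; current 7.9·332 + 3.2·918 + 5.4·594 + 5.8·1144 + 3.9·1256 + 1.2·412 = 20796.0; the added block supplies 24223.2, so x = 24223.2/22.4 ≈ 1081.39.

x ≈ 1081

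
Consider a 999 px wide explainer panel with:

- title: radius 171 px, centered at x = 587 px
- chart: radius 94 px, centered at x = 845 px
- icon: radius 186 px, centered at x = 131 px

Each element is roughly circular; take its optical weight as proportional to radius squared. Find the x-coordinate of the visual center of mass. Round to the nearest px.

x ≈ 401

r² weights: title 171² = 29241, chart 94² = 8836, icon 186² = 34596. Total = 72673.
x-moment: 29241·587 + 8836·845 + 34596·131 = 29162963; centroid 29162963/72673 ≈ 401.29.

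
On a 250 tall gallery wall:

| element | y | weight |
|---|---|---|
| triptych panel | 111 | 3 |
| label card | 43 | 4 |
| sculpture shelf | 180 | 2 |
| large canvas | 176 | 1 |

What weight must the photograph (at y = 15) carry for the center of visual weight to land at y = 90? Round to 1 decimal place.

w ≈ 1.9

Existing Σw = 10 (3 + 4 + 2 + 1); existing moment 3·111 + 4·43 + 2·180 + 1·176 = 1041.
Balance at y = 90 requires (1041 + w·15) / (10 + w) = 90.
Solving: w = (90·10 − 1041) / (15 − 90) = -141 / -75 ≈ 1.88.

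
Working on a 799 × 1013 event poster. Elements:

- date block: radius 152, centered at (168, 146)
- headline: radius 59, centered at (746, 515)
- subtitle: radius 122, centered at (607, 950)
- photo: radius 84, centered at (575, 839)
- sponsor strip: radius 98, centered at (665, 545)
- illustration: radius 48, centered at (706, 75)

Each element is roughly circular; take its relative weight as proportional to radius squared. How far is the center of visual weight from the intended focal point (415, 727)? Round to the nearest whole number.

Weights ∝ r²: date block 152² = 23104, headline 59² = 3481, subtitle 122² = 14884, photo 84² = 7056, sponsor strip 98² = 9604, illustration 48² = 2304; Σw = 60433.
x: (23104·168 + 3481·746 + 14884·607 + 7056·575 + 9604·665 + 2304·706) / 60433 = 27583370 / 60433 ≈ 456.43
y: (23104·146 + 3481·515 + 14884·950 + 7056·839 + 9604·545 + 2304·75) / 60433 = 30632663 / 60433 ≈ 506.89
From (415, 727): dx = 41.43, dy = -220.11, so the distance is √(dx²+dy²) ≈ 223.98.

≈ 224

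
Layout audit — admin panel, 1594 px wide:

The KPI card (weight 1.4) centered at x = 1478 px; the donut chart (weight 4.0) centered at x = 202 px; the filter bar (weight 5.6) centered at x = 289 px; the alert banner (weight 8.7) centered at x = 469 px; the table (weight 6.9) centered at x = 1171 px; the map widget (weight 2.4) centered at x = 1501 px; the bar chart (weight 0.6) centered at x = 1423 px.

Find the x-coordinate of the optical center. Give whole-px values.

x ≈ 713

Σw = 1.4 + 4.0 + 5.6 + 8.7 + 6.9 + 2.4 + 0.6 = 29.6.
x: moment 21112.0 / weight 29.6 ≈ 713.24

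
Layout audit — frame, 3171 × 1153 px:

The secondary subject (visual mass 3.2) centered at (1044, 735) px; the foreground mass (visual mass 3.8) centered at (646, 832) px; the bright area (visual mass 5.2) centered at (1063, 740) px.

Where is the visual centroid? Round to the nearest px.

(928, 767)

Weights sum to 3.2 + 3.8 + 5.2 = 12.2.
Σw·x = 3.2·1044 + 3.8·646 + 5.2·1063 = 11323.2, so x̄ = 11323.2/12.2 ≈ 928.13.
Σw·y = 3.2·735 + 3.8·832 + 5.2·740 = 9361.6, so ȳ = 9361.6/12.2 ≈ 767.34.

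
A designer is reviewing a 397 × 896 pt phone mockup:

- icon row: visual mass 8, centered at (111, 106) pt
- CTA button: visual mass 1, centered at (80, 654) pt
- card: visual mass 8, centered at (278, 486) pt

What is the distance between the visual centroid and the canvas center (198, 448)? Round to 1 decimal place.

Σw = 8 + 1 + 8 = 17.
Σw·x = 8·111 + 1·80 + 8·278 = 3192, so x̄ = 3192/17 ≈ 187.76.
Σw·y = 8·106 + 1·654 + 8·486 = 5390, so ȳ = 5390/17 ≈ 317.06.
Offset from (198, 448): Δx ≈ -10.24, Δy ≈ -130.94; distance = √(Δx² + Δy²) ≈ 131.34.

≈ 131.3 pt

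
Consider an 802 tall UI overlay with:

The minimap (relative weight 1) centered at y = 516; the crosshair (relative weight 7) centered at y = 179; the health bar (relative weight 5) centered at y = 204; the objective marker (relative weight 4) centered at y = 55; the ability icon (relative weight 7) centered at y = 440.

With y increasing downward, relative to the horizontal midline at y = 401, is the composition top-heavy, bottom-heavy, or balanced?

top-heavy

Σw = 1 + 7 + 5 + 4 + 7 = 24.
Σw·y = 1·516 + 7·179 + 5·204 + 4·55 + 7·440 = 6089, so ȳ = 6089/24 ≈ 253.71.
253.7 lies above (smaller y than) the midline 401, so the layout is top-heavy.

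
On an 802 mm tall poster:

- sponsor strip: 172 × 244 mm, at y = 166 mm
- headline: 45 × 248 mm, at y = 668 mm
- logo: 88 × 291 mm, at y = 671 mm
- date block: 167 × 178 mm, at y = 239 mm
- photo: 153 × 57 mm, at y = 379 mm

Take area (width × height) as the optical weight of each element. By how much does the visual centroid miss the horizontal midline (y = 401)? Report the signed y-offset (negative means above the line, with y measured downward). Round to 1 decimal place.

≈ -42.5 mm

Taking area as weight: sponsor strip 172·244 = 41968, headline 45·248 = 11160, logo 88·291 = 25608, date block 167·178 = 29726, photo 153·57 = 8721. Sum 117183.
y-moment: 41968·166 + 11160·668 + 25608·671 + 29726·239 + 8721·379 = 42014309; centroid 42014309/117183 ≈ 358.54.
Offset from y = 401: 358.54 − 401 ≈ -42.46.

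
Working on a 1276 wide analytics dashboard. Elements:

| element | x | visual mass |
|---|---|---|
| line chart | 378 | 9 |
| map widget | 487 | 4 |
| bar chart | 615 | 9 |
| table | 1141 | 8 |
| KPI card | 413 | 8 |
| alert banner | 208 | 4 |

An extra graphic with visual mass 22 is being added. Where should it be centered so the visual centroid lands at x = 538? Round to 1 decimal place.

x ≈ 467.4

With the extra graphic, Σw becomes 9 + 4 + 9 + 8 + 8 + 4 + 22 = 64.
x: target moment 64×538 = 34432; current 9·378 + 4·487 + 9·615 + 8·1141 + 8·413 + 4·208 = 24149; the extra graphic supplies 10283, so x = 10283/22 ≈ 467.41.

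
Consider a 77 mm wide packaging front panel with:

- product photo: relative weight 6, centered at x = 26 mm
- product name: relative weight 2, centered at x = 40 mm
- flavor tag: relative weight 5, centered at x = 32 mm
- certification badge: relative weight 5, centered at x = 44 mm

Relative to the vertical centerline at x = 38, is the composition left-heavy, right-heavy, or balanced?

left-heavy

Total weight = 6 + 2 + 5 + 5 = 18.
Σw·x = 6·26 + 2·40 + 5·32 + 5·44 = 616, so x̄ = 616/18 ≈ 34.22.
34.2 vs midline 38 → left-heavy.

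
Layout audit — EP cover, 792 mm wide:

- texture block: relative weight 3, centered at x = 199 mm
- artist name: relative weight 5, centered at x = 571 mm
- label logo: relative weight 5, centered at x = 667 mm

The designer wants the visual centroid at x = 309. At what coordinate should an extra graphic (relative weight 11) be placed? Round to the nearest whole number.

x ≈ 57

With the extra graphic, Σw becomes 3 + 5 + 5 + 11 = 24.
x: target moment 24×309 = 7416; current 3·199 + 5·571 + 5·667 = 6787; the extra graphic supplies 629, so x = 629/11 ≈ 57.18.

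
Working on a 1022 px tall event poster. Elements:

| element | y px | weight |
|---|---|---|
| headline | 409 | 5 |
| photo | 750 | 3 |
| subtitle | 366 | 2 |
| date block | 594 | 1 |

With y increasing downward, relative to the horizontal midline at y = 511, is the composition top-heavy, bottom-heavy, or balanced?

Weights sum to 5 + 3 + 2 + 1 = 11.
y-moment: 5·409 + 3·750 + 2·366 + 1·594 = 5621; centroid 5621/11 ≈ 511.00.
The centroid 511.00 matches the midline at 511, so the layout is balanced.

balanced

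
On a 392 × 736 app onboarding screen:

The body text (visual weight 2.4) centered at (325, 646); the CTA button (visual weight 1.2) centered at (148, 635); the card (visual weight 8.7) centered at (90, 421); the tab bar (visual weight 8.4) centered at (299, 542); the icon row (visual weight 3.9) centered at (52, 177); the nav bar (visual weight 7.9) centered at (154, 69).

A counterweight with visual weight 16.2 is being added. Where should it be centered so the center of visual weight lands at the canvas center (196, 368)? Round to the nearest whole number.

With the counterweight, Σw becomes 2.4 + 1.2 + 8.7 + 8.4 + 3.9 + 7.9 + 16.2 = 48.7.
x: target moment 48.7×196 = 9545.2; current 2.4·325 + 1.2·148 + 8.7·90 + 8.4·299 + 3.9·52 + 7.9·154 = 5671.6; the counterweight supplies 3873.6, so x = 3873.6/16.2 ≈ 239.11.
y: target moment 48.7×368 = 17921.6; current 2.4·646 + 1.2·635 + 8.7·421 + 8.4·542 + 3.9·177 + 7.9·69 = 11763.3; the counterweight supplies 6158.3, so y = 6158.3/16.2 ≈ 380.14.

(239, 380)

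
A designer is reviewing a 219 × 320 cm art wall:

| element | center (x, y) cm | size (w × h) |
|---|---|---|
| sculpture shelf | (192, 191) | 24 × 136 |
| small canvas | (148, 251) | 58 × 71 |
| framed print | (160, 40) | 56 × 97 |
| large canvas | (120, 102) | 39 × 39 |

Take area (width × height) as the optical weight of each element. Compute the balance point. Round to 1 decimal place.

Taking area as weight: sculpture shelf 24·136 = 3264, small canvas 58·71 = 4118, framed print 56·97 = 5432, large canvas 39·39 = 1521. Sum 14335.
x-moment: 3264·192 + 4118·148 + 5432·160 + 1521·120 = 2287792; centroid 2287792/14335 ≈ 159.59.
y-moment: 3264·191 + 4118·251 + 5432·40 + 1521·102 = 2029464; centroid 2029464/14335 ≈ 141.57.

(159.6, 141.6)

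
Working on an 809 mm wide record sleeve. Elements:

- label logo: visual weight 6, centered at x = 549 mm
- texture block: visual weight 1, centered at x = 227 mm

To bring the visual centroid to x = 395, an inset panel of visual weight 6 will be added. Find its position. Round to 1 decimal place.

New total weight: (6 + 1) + 6 = 13.
x: target moment 13×395 = 5135; current 6·549 + 1·227 = 3521; the inset panel supplies 1614, so x = 1614/6 ≈ 269.00.

x ≈ 269.0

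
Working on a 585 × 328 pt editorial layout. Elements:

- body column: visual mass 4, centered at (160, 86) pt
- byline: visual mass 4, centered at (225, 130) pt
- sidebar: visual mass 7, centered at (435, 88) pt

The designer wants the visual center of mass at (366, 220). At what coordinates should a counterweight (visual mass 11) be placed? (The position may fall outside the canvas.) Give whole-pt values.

(448, 385)

After adding the counterweight, total weight = 4 + 4 + 7 + 11 = 26.
x: target moment 26×366 = 9516; current 4·160 + 4·225 + 7·435 = 4585; the counterweight supplies 4931, so x = 4931/11 ≈ 448.27.
y: target moment 26×220 = 5720; current 4·86 + 4·130 + 7·88 = 1480; the counterweight supplies 4240, so y = 4240/11 ≈ 385.45.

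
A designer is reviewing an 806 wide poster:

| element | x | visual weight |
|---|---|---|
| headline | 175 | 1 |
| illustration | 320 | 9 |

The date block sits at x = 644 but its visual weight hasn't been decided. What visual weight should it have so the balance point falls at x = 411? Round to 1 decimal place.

Known weights sum to 1 + 9 = 10; their moment is 1·175 + 9·320 = 3055.
Balance at x = 411 requires (3055 + w·644) / (10 + w) = 411.
Rearranging, w·(644 − 411) = 411·10 − 3055 = 1055, so w ≈ 1055/233 = 4.53.

w ≈ 4.5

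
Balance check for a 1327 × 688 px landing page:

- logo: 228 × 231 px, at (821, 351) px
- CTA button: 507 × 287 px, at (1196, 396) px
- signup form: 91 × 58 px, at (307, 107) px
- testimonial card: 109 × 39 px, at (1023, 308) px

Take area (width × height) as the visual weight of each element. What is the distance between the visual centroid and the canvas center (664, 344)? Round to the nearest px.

≈ 412 px

Taking area as weight: logo 228·231 = 52668, CTA button 507·287 = 145509, signup form 91·58 = 5278, testimonial card 109·39 = 4251. Sum 207706.
x: (52668·821 + 145509·1196 + 5278·307 + 4251·1023) / 207706 = 223238311 / 207706 ≈ 1074.78
y: (52668·351 + 145509·396 + 5278·107 + 4251·308) / 207706 = 77982086 / 207706 ≈ 375.44
Offset from (664, 344): Δx ≈ 410.78, Δy ≈ 31.44; distance = √(Δx² + Δy²) ≈ 411.98.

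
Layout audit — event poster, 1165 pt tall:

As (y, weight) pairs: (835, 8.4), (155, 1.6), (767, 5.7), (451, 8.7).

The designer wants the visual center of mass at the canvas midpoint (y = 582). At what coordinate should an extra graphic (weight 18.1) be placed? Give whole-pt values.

y ≈ 507

With the extra graphic, Σw becomes 8.4 + 1.6 + 5.7 + 8.7 + 18.1 = 42.5.
y: need Σw·y = 42.5·582 = 24735.0. Existing = 8.4·835 + 1.6·155 + 5.7·767 + 8.7·451 = 15557.6. Remainder 9177.4 / 18.1 ≈ 507.04.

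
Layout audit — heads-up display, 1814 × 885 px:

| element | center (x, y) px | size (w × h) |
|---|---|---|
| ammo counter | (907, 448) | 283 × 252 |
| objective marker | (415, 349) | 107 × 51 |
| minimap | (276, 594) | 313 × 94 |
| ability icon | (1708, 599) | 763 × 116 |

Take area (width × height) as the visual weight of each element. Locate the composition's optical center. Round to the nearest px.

Areas → weights: ammo counter 283·252 = 71316, objective marker 107·51 = 5457, minimap 313·94 = 29422, ability icon 763·116 = 88508; Σw = 194703.
x: (71316·907 + 5457·415 + 29422·276 + 88508·1708) / 194703 = 226240403 / 194703 ≈ 1161.98
y: (71316·448 + 5457·349 + 29422·594 + 88508·599) / 194703 = 104347021 / 194703 ≈ 535.93

(1162, 536)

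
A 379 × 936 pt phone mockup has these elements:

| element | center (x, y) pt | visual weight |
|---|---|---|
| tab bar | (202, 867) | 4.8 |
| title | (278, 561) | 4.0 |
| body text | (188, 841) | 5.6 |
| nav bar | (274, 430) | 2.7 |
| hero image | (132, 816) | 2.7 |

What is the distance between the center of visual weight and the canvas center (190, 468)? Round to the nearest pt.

Total weight = 4.8 + 4.0 + 5.6 + 2.7 + 2.7 = 19.8.
x-moment: 4.8·202 + 4.0·278 + 5.6·188 + 2.7·274 + 2.7·132 = 4230.6; centroid 4230.6/19.8 ≈ 213.67.
y-moment: 4.8·867 + 4.0·561 + 5.6·841 + 2.7·430 + 2.7·816 = 14479.4; centroid 14479.4/19.8 ≈ 731.28.
From (190, 468): dx = 23.67, dy = 263.28, so the distance is √(dx²+dy²) ≈ 264.34.

≈ 264 pt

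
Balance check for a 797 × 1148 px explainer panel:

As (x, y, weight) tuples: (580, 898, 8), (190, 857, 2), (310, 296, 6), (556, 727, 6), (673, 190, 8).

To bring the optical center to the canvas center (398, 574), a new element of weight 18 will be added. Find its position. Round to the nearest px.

After adding the new element, total weight = 8 + 2 + 6 + 6 + 8 + 18 = 48.
x: target moment 48×398 = 19104; current 8·580 + 2·190 + 6·310 + 6·556 + 8·673 = 15600; the new element supplies 3504, so x = 3504/18 ≈ 194.67.
y: target moment 48×574 = 27552; current 8·898 + 2·857 + 6·296 + 6·727 + 8·190 = 16556; the new element supplies 10996, so y = 10996/18 ≈ 610.89.

(195, 611)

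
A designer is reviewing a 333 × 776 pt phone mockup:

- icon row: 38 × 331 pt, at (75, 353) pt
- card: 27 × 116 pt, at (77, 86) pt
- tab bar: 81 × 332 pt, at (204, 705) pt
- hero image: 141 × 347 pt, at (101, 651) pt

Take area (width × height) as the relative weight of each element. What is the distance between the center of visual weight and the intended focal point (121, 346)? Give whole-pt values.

≈ 261 pt

Areas: icon row 38·331 = 12578, card 27·116 = 3132, tab bar 81·332 = 26892, hero image 141·347 = 48927. Total weight = 91529.
x-moment: 12578·75 + 3132·77 + 26892·204 + 48927·101 = 11612109; centroid 11612109/91529 ≈ 126.87.
y-moment: 12578·353 + 3132·86 + 26892·705 + 48927·651 = 55519723; centroid 55519723/91529 ≈ 606.58.
From (121, 346): dx = 5.87, dy = 260.58, so the distance is √(dx²+dy²) ≈ 260.65.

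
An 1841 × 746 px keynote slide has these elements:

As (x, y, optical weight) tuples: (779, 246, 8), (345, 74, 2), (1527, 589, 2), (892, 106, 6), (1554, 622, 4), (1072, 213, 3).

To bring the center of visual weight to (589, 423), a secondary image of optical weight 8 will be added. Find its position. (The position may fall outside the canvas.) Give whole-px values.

(-665, 863)

After adding the secondary image, total weight = 8 + 2 + 2 + 6 + 4 + 3 + 8 = 33.
Along x: (24760 + 8·x) / 33 = 589 (existing moment 8·779 + 2·345 + 2·1527 + 6·892 + 4·1554 + 3·1072 = 24760) ⇒ x = (19437 − 24760) / 8 ≈ -665.38.
Along y: (7057 + 8·y) / 33 = 423 (existing moment 8·246 + 2·74 + 2·589 + 6·106 + 4·622 + 3·213 = 7057) ⇒ y = (13959 − 7057) / 8 ≈ 862.75.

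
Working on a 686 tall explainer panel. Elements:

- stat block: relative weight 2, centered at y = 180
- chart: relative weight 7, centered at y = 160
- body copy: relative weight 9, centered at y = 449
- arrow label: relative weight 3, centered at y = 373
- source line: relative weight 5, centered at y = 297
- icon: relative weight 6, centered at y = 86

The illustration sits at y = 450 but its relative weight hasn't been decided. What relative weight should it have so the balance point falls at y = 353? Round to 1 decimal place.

w ≈ 27.4

Existing Σw = 32 (2 + 7 + 9 + 3 + 5 + 6); existing moment 2·180 + 7·160 + 9·449 + 3·373 + 5·297 + 6·86 = 8641.
Set Σw·y/Σw = 353: (8641 + 450w) = 353·(32 + w).
Rearranging, w·(450 − 353) = 353·32 − 8641 = 2655, so w ≈ 2655/97 = 27.37.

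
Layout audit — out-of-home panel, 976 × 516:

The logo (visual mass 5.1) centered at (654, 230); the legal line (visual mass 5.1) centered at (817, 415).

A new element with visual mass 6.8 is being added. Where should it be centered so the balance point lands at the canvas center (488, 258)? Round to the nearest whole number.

(117, 161)

After adding the new element, total weight = 5.1 + 5.1 + 6.8 = 17.0.
x: target moment 17.0×488 = 8296.0; current 5.1·654 + 5.1·817 = 7502.1; the new element supplies 793.9, so x = 793.9/6.8 ≈ 116.75.
y: target moment 17.0×258 = 4386.0; current 5.1·230 + 5.1·415 = 3289.5; the new element supplies 1096.5, so y = 1096.5/6.8 ≈ 161.25.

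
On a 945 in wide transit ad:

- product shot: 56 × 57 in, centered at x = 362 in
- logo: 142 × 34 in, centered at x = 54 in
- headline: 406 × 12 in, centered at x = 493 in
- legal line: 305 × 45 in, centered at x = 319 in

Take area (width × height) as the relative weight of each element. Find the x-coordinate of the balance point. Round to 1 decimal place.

x ≈ 307.9

Taking area as weight: product shot 56·57 = 3192, logo 142·34 = 4828, headline 406·12 = 4872, legal line 305·45 = 13725. Sum 26617.
x: (3192·362 + 4828·54 + 4872·493 + 13725·319) / 26617 = 8196387 / 26617 ≈ 307.94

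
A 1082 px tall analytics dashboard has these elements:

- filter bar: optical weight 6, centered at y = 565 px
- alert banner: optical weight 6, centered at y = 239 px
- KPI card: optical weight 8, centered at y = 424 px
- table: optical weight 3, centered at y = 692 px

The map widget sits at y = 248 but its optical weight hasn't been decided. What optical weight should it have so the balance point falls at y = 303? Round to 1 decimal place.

w ≈ 60.4

Existing Σw = 23 (6 + 6 + 8 + 3); existing moment 6·565 + 6·239 + 8·424 + 3·692 = 10292.
For the centroid to hit 303: (10292 + w·248) / (23 + w) = 303.
Solving: w = (303·23 − 10292) / (248 − 303) = -3323 / -55 ≈ 60.42.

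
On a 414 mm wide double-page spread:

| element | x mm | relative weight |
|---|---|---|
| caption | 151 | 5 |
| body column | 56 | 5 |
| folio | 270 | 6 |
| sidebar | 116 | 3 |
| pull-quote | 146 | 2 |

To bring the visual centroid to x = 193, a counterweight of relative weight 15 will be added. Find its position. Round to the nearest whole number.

x ≈ 244

After adding the counterweight, total weight = 5 + 5 + 6 + 3 + 2 + 15 = 36.
x: target moment 36×193 = 6948; current 5·151 + 5·56 + 6·270 + 3·116 + 2·146 = 3295; the counterweight supplies 3653, so x = 3653/15 ≈ 243.53.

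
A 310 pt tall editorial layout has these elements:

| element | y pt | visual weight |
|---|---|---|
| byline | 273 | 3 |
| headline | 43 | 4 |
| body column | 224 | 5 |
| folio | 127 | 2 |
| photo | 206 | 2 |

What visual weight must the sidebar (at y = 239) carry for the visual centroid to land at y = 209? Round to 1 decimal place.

Known weights sum to 3 + 4 + 5 + 2 + 2 = 16; their moment is 3·273 + 4·43 + 5·224 + 2·127 + 2·206 = 2777.
Balance at y = 209 requires (2777 + w·239) / (16 + w) = 209.
So w = (209·16 − 2777)/(239 − 209) = 567/30 ≈ 18.90.

w ≈ 18.9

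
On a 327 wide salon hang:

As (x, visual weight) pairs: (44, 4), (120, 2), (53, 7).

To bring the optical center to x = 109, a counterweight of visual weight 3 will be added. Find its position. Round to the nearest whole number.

After adding the counterweight, total weight = 4 + 2 + 7 + 3 = 16.
x: target moment 16×109 = 1744; current 4·44 + 2·120 + 7·53 = 787; the counterweight supplies 957, so x = 957/3 ≈ 319.00.

x ≈ 319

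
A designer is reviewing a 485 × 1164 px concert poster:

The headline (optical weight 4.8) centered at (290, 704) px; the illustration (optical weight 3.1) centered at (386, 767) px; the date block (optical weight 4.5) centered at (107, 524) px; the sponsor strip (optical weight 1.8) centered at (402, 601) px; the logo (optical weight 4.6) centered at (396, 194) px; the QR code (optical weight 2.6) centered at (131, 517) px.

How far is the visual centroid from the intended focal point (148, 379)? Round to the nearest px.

≈ 203 px

Total weight = 4.8 + 3.1 + 4.5 + 1.8 + 4.6 + 2.6 = 21.4.
Σw·x = 5955.9; x̄ = 5955.9/21.4 ≈ 278.31.
y: moment 11433.3 / weight 21.4 ≈ 534.27
From (148, 379): dx = 130.31, dy = 155.27, so the distance is √(dx²+dy²) ≈ 202.70.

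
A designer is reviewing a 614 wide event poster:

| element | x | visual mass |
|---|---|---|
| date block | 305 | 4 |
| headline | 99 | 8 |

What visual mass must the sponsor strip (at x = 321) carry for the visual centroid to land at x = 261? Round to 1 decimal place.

Known weights sum to 4 + 8 = 12; their moment is 4·305 + 8·99 = 2012.
Set Σw·x/Σw = 261: (2012 + 321w) = 261·(12 + w).
Solving: w = (261·12 − 2012) / (321 − 261) = 1120 / 60 ≈ 18.67.

w ≈ 18.7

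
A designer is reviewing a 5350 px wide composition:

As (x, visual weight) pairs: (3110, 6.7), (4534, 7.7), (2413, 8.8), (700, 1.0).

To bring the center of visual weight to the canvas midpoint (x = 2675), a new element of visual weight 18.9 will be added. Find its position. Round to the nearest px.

x ≈ 1990

New total weight: (6.7 + 7.7 + 8.8 + 1.0) + 18.9 = 43.1.
Along x: (77683.2 + 18.9·x) / 43.1 = 2675 (existing moment 6.7·3110 + 7.7·4534 + 8.8·2413 + 1.0·700 = 77683.2) ⇒ x = (115292.5 − 77683.2) / 18.9 ≈ 1989.91.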